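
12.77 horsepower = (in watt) 9523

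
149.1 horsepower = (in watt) 1.112e+05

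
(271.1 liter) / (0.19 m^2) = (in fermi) 1.427e+15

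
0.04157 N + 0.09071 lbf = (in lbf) 0.1001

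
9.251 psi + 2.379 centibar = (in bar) 0.6616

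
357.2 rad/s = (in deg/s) 2.047e+04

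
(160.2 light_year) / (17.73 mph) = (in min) 3.187e+15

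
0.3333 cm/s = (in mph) 0.007456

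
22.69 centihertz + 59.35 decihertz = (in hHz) 0.06162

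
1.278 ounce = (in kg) 0.03623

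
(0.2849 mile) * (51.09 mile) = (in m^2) 3.77e+07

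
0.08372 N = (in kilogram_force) 0.008537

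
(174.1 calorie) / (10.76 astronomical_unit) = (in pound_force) 1.017e-10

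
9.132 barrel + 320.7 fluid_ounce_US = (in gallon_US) 386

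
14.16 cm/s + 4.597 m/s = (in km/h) 17.06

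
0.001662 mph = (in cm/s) 0.0743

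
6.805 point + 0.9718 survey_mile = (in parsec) 5.068e-14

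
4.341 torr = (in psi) 0.08394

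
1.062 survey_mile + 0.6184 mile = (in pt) 7.666e+06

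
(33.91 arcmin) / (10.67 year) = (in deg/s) 1.68e-09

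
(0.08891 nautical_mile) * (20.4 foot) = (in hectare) 0.1024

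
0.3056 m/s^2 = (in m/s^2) 0.3056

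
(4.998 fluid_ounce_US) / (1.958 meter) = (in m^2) 7.549e-05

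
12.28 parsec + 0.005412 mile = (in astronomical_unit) 2.533e+06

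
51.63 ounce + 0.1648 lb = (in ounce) 54.27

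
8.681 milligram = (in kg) 8.681e-06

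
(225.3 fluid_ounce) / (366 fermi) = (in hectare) 1.82e+06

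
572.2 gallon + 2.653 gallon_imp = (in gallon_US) 575.4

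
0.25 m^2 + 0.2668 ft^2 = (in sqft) 2.958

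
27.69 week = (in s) 1.675e+07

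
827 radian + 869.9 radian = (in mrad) 1.697e+06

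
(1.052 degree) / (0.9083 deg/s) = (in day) 1.341e-05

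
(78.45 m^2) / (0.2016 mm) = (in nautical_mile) 210.1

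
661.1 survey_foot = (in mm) 2.015e+05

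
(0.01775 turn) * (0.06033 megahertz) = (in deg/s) 3.855e+05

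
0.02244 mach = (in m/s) 7.641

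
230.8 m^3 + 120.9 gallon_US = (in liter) 2.313e+05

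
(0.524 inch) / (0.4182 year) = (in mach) 2.964e-12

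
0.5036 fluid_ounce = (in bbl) 9.368e-05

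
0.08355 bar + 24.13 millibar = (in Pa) 1.077e+04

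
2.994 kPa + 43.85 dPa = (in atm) 0.02959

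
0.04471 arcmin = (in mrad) 0.01301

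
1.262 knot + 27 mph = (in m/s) 12.72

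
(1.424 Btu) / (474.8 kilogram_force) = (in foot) 1.059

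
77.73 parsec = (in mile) 1.49e+15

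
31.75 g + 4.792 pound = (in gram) 2205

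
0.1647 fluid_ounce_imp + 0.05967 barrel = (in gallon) 2.507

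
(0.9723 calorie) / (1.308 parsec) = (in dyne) 1.008e-11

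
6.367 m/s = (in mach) 0.0187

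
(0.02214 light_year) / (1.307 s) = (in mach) 4.707e+11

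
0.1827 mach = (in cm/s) 6221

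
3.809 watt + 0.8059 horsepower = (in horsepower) 0.811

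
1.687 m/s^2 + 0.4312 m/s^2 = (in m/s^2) 2.118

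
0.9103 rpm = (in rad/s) 0.09533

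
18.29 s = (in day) 0.0002117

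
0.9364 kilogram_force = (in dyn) 9.183e+05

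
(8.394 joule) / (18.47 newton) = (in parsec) 1.473e-17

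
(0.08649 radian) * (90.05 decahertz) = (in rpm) 743.7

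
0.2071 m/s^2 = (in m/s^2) 0.2071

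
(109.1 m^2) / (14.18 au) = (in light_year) 5.436e-27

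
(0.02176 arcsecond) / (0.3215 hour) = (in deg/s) 5.222e-09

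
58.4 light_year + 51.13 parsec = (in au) 1.424e+07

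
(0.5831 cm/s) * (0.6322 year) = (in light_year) 1.229e-11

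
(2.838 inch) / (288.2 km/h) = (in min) 1.501e-05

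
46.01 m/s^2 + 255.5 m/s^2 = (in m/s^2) 301.5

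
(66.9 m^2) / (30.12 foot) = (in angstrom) 7.287e+10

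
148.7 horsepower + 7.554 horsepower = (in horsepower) 156.3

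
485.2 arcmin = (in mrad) 141.1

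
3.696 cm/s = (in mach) 0.0001085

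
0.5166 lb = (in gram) 234.3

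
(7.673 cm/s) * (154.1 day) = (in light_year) 1.08e-10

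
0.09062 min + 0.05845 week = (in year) 0.001121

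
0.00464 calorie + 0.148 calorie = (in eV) 3.986e+18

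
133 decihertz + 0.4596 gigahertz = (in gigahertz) 0.4596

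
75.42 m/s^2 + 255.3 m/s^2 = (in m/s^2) 330.7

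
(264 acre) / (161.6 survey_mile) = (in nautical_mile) 0.002218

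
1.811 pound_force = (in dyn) 8.056e+05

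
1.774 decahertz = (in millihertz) 1.774e+04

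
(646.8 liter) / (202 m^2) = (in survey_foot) 0.01051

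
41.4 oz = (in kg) 1.174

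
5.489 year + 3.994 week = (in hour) 4.875e+04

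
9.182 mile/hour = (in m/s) 4.105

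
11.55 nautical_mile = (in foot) 7.018e+04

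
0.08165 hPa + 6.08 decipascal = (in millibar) 0.08773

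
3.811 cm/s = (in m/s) 0.03811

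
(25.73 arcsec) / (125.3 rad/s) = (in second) 9.956e-07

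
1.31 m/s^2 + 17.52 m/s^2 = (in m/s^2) 18.83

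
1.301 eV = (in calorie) 4.982e-20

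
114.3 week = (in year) 2.192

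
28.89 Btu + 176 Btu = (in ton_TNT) 5.167e-05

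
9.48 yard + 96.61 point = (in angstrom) 8.703e+10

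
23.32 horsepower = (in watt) 1.739e+04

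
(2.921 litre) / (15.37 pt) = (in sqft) 5.799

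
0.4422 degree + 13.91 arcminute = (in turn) 0.001872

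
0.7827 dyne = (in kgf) 7.981e-07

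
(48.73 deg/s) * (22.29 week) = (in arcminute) 3.942e+10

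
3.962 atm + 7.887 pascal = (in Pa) 4.015e+05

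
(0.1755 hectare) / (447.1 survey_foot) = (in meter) 12.88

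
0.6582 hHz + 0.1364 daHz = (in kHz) 0.06718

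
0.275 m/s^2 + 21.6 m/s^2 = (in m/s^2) 21.88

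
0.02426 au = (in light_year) 3.836e-07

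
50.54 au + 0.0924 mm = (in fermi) 7.561e+27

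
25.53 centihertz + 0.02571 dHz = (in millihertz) 257.9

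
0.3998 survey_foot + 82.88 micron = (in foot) 0.4001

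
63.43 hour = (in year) 0.007241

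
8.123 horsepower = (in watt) 6057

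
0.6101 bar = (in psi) 8.849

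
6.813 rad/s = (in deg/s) 390.4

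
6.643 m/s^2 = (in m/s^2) 6.643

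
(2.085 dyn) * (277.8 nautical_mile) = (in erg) 1.073e+08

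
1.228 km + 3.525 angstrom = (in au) 8.209e-09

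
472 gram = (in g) 472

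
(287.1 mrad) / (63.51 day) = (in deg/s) 2.998e-06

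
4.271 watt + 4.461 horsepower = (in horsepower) 4.467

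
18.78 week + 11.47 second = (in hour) 3155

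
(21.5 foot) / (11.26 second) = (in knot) 1.131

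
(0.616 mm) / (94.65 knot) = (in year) 4.012e-13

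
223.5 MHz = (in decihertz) 2.235e+09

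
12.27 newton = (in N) 12.27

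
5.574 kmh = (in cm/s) 154.8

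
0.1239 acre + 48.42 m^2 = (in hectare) 0.05498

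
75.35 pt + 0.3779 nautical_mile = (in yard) 765.4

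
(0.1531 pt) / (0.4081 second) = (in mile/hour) 0.000296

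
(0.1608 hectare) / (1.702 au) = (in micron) 0.006315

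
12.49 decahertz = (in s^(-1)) 124.9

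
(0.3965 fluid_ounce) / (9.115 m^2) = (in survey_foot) 4.221e-06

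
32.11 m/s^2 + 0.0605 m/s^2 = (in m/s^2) 32.17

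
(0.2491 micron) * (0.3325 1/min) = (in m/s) 1.38e-09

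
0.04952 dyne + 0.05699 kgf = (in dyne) 5.589e+04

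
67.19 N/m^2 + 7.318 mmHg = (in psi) 0.1513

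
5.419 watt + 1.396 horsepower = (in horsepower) 1.403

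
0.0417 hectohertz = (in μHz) 4.17e+06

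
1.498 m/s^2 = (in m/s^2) 1.498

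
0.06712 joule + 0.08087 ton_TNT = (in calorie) 8.087e+07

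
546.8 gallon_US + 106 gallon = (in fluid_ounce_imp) 8.697e+04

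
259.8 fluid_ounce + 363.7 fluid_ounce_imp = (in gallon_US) 4.76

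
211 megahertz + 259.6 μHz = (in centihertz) 2.11e+10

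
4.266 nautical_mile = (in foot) 2.592e+04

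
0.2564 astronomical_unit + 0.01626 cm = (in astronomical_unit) 0.2564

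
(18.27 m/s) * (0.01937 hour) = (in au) 8.516e-09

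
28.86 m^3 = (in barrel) 181.5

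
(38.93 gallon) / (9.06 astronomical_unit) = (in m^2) 1.087e-13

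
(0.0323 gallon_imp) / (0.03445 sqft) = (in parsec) 1.487e-18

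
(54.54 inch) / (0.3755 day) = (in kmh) 0.0001537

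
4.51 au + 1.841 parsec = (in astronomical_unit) 3.797e+05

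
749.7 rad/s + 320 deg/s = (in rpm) 7212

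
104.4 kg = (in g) 1.044e+05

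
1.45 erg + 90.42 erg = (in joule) 9.187e-06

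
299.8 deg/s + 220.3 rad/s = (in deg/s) 1.292e+04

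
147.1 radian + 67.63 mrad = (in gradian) 9369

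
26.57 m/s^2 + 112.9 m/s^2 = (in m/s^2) 139.5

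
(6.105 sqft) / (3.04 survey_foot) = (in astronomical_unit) 4.092e-12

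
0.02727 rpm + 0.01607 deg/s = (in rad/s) 0.003136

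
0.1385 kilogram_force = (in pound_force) 0.3053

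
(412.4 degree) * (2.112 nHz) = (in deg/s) 8.71e-07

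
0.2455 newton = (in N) 0.2455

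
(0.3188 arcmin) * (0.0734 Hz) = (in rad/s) 6.807e-06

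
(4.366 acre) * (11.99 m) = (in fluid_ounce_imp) 7.456e+09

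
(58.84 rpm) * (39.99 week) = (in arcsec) 3.074e+13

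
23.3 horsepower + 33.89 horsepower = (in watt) 4.265e+04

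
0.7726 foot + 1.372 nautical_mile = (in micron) 2.541e+09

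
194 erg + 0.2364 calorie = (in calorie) 0.2364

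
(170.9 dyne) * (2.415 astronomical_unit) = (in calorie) 1.476e+08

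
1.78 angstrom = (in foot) 5.84e-10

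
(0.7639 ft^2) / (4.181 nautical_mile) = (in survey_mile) 5.695e-09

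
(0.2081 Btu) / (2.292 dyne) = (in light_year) 1.013e-09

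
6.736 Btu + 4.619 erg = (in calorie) 1699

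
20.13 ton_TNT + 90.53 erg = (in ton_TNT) 20.13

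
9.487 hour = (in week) 0.05647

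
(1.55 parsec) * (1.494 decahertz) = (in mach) 2.099e+15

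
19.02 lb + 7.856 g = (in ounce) 304.6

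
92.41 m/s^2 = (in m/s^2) 92.41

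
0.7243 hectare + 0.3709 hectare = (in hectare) 1.095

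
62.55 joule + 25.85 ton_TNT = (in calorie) 2.585e+10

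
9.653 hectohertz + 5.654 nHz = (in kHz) 0.9653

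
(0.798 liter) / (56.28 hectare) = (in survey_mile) 8.81e-13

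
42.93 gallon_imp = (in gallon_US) 51.56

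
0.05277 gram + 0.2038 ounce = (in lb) 0.01285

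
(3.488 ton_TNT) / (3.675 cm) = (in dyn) 3.971e+16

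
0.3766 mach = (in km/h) 461.6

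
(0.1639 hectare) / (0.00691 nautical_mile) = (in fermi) 1.281e+17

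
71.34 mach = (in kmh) 8.745e+04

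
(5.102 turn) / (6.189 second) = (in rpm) 49.46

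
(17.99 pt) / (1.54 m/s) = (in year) 1.307e-10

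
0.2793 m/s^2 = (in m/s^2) 0.2793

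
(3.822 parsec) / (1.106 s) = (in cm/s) 1.066e+19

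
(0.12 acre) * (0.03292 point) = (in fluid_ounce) 190.7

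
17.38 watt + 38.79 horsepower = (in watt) 2.894e+04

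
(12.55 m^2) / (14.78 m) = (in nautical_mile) 0.0004585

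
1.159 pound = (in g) 525.7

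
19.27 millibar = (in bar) 0.01927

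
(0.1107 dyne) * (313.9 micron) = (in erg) 0.003475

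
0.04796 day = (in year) 0.0001314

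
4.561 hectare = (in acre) 11.27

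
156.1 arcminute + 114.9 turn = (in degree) 4.137e+04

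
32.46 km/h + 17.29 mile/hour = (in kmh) 60.29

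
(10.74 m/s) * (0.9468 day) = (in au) 5.873e-06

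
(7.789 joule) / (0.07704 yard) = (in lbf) 24.86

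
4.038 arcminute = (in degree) 0.0673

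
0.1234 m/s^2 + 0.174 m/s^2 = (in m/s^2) 0.2974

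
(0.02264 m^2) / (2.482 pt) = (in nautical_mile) 0.01396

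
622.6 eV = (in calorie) 2.384e-17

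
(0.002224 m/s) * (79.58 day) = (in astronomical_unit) 1.022e-07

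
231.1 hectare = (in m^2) 2.311e+06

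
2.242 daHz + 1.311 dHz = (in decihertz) 225.5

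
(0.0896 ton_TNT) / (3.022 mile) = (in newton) 7.708e+04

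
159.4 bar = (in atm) 157.3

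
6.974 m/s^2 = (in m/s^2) 6.974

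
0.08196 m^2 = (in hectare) 8.196e-06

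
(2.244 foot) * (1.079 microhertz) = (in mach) 2.167e-09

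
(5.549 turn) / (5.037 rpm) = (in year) 2.096e-06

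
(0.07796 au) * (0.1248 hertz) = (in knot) 2.829e+09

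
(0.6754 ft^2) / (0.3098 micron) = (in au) 1.354e-06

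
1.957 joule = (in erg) 1.957e+07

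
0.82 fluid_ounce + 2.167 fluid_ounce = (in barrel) 0.0005556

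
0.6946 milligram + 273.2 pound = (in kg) 123.9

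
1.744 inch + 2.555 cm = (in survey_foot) 0.2292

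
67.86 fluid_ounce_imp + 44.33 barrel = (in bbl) 44.34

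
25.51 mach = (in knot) 1.688e+04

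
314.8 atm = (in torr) 2.392e+05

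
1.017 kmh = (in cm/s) 28.25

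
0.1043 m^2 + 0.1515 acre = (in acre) 0.1515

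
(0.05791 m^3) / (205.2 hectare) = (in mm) 2.822e-05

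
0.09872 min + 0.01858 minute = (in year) 2.232e-07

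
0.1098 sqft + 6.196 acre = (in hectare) 2.507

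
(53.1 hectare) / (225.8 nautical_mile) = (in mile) 0.000789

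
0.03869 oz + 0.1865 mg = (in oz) 0.0387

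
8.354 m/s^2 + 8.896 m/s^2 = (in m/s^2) 17.25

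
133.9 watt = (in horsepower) 0.1796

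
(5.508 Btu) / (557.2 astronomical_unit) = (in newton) 6.972e-11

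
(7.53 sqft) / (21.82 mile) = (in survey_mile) 1.238e-08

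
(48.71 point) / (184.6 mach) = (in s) 2.734e-07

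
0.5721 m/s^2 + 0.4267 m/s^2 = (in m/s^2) 0.9988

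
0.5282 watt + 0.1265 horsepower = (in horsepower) 0.1272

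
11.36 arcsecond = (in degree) 0.003156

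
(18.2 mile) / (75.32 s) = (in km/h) 1400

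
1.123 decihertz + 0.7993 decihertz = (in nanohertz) 1.922e+08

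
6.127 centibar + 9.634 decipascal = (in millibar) 61.28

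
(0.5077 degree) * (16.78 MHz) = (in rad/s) 1.487e+05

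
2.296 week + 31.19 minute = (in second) 1.39e+06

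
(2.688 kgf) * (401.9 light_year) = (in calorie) 2.396e+19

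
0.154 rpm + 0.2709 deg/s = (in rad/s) 0.02085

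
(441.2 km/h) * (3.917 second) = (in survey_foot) 1575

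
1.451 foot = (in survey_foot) 1.451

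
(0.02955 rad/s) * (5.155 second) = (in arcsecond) 3.142e+04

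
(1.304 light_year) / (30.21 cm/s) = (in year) 1.295e+09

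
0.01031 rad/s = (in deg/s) 0.5907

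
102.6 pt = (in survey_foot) 0.1187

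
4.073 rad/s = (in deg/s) 233.4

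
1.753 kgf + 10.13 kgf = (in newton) 116.5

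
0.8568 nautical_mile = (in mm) 1.587e+06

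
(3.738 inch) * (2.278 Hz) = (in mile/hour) 0.4838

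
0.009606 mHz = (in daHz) 9.606e-07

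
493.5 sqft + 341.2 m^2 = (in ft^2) 4166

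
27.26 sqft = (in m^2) 2.533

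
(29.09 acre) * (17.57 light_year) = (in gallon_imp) 4.304e+24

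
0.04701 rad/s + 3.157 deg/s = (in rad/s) 0.1021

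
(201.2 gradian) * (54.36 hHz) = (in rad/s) 1.718e+04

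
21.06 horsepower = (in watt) 1.57e+04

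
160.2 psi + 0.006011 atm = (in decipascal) 1.105e+07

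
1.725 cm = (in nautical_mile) 9.314e-06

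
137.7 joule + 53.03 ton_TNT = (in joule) 2.219e+11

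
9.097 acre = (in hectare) 3.681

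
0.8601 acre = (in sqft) 3.747e+04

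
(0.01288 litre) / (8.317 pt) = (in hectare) 4.39e-07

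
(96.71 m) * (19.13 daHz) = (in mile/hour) 4.138e+04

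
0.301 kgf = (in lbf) 0.6636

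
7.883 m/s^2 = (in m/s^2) 7.883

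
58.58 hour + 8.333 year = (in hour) 7.306e+04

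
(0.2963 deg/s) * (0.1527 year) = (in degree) 1.427e+06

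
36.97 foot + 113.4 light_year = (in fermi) 1.073e+33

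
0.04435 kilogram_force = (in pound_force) 0.09778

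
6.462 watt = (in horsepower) 0.008666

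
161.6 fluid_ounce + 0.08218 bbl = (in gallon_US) 4.714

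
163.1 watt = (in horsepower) 0.2187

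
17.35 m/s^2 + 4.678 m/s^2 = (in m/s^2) 22.03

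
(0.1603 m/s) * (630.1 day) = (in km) 8727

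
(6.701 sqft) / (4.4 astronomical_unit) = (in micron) 9.458e-07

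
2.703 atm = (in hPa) 2739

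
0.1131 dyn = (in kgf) 1.153e-07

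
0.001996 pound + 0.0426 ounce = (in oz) 0.07454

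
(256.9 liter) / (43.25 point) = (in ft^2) 181.2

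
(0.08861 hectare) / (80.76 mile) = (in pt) 19.33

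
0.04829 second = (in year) 1.531e-09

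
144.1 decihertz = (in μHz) 1.441e+07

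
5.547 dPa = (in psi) 8.045e-05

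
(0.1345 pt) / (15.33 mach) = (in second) 9.09e-09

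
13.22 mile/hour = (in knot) 11.49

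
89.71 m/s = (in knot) 174.4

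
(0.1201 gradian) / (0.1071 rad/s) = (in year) 5.586e-10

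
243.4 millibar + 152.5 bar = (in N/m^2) 1.527e+07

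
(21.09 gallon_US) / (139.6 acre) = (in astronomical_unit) 9.446e-19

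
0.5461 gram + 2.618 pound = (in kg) 1.188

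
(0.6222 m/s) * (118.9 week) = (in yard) 4.893e+07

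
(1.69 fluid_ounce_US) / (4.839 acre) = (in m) 2.552e-09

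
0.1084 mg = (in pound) 2.39e-07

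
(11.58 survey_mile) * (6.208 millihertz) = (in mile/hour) 258.8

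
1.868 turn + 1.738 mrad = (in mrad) 1.174e+04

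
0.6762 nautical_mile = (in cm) 1.252e+05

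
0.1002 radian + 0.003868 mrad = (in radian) 0.1002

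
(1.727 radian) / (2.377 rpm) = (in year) 2.2e-07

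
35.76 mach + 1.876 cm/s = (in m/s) 1.218e+04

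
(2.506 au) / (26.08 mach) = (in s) 4.222e+07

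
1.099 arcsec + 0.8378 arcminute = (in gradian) 0.01585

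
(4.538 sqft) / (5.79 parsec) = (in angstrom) 2.36e-08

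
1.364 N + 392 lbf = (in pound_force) 392.3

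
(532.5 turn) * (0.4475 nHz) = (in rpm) 1.43e-05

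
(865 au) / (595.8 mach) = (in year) 20.23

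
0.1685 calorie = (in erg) 7.05e+06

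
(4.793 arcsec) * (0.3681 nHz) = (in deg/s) 4.901e-13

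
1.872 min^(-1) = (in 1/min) 1.872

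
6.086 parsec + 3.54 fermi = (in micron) 1.878e+23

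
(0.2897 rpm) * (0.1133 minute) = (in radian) 0.2062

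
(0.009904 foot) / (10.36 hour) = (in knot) 1.573e-07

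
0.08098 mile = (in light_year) 1.378e-14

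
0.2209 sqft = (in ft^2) 0.2209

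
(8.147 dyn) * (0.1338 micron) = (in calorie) 2.605e-12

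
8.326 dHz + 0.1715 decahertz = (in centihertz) 254.8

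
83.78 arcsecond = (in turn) 6.465e-05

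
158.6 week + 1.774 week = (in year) 3.076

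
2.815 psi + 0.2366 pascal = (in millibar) 194.1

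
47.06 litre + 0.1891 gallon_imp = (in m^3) 0.04792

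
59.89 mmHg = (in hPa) 79.85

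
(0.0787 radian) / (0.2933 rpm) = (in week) 4.237e-06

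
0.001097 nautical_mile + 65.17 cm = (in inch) 105.6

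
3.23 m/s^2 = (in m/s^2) 3.23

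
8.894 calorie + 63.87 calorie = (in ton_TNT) 7.276e-08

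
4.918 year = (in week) 256.4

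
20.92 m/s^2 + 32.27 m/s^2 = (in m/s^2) 53.19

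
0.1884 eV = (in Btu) 2.861e-23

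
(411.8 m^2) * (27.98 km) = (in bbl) 7.247e+07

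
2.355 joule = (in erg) 2.355e+07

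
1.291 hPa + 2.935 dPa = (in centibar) 0.1294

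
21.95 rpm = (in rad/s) 2.299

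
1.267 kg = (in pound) 2.793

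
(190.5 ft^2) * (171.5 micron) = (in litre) 3.035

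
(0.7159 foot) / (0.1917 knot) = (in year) 7.016e-08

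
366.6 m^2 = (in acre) 0.09059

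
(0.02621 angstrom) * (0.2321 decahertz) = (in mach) 1.787e-14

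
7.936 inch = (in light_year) 2.131e-17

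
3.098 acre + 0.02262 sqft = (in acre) 3.098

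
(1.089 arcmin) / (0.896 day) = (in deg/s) 2.345e-07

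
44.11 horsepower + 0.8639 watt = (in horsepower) 44.11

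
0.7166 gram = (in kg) 0.0007166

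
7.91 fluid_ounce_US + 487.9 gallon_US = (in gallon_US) 488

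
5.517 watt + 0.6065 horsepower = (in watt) 457.8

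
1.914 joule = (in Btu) 0.001814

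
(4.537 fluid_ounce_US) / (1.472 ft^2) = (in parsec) 3.18e-20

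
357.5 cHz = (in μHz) 3.575e+06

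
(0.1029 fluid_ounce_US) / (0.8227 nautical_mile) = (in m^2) 1.997e-09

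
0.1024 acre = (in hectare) 0.04144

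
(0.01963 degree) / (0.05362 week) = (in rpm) 1.009e-07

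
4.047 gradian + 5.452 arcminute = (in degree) 3.733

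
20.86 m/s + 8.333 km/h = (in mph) 51.84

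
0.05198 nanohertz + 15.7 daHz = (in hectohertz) 1.57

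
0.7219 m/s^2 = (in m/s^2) 0.7219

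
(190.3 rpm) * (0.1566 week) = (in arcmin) 6.489e+09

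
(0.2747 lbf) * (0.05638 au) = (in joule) 1.031e+10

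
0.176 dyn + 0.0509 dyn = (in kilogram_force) 2.314e-07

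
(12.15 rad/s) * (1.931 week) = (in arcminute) 4.878e+10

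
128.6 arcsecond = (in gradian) 0.03969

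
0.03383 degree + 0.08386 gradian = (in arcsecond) 393.5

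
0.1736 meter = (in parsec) 5.626e-18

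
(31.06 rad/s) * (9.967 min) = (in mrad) 1.857e+07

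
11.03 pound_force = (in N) 49.06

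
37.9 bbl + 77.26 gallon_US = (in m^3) 6.318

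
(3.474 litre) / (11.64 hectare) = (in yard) 3.264e-08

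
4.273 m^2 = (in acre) 0.001056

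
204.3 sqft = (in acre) 0.00469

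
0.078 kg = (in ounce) 2.751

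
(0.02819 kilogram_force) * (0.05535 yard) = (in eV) 8.733e+16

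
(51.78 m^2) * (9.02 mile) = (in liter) 7.517e+08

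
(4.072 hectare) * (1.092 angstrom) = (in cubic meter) 4.447e-06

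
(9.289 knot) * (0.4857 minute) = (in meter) 139.3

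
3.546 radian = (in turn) 0.5644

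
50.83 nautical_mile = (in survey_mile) 58.49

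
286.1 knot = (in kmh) 529.9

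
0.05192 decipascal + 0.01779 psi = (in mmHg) 0.92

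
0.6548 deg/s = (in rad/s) 0.01143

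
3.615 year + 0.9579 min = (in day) 1319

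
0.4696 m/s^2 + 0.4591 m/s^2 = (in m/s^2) 0.9287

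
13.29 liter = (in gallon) 3.511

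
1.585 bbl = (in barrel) 1.585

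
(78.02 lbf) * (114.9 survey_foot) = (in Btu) 11.52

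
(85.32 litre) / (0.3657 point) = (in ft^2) 7119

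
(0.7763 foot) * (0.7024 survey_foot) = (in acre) 1.252e-05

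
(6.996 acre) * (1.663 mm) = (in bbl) 296.1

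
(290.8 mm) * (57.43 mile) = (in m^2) 2.688e+04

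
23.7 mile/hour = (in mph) 23.7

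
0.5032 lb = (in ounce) 8.051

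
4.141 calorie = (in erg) 1.733e+08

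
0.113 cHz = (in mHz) 1.13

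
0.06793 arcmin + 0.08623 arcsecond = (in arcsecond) 4.162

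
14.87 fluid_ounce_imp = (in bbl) 0.002657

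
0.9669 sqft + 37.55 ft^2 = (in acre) 0.0008842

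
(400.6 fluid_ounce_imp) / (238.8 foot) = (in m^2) 0.0001564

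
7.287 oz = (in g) 206.6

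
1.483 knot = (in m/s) 0.7629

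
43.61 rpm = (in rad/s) 4.567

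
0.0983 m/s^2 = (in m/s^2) 0.0983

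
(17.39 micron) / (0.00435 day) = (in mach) 1.359e-10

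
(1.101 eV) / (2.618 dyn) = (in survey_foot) 2.211e-14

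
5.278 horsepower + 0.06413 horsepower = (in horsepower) 5.342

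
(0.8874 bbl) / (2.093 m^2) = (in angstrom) 6.741e+08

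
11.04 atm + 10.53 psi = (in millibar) 1.191e+04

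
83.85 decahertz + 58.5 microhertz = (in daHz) 83.85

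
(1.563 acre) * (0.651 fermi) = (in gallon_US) 1.088e-09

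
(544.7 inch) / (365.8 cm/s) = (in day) 4.378e-05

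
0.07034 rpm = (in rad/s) 0.007366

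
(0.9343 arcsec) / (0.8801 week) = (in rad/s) 8.51e-12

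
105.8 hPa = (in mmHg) 79.36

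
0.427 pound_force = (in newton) 1.899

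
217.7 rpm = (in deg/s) 1306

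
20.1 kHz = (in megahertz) 0.0201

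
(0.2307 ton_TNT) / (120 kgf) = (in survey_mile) 509.7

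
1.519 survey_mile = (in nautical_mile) 1.32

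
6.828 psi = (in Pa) 4.708e+04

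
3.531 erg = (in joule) 3.531e-07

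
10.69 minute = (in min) 10.69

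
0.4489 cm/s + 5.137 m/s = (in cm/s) 514.1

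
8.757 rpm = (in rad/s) 0.917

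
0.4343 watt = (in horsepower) 0.0005824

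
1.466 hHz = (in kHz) 0.1466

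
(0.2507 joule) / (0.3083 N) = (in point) 2305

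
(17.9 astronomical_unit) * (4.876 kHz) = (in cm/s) 1.306e+18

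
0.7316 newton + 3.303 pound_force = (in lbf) 3.467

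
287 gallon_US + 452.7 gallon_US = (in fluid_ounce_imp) 9.855e+04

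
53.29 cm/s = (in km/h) 1.918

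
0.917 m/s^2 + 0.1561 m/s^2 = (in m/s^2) 1.073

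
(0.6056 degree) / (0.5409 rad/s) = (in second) 0.01954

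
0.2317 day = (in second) 2.002e+04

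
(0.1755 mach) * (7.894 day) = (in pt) 1.155e+11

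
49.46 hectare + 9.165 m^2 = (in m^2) 4.946e+05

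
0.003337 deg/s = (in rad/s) 5.824e-05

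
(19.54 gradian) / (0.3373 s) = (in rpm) 8.69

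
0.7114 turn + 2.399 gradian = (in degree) 258.3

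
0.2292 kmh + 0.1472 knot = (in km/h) 0.5018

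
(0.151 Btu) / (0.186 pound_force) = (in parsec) 6.24e-15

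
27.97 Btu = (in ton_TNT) 7.053e-06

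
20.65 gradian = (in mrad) 324.4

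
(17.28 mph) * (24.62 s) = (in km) 0.1902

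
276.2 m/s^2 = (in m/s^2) 276.2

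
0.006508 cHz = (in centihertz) 0.006508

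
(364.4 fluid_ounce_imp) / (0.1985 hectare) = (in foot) 1.711e-05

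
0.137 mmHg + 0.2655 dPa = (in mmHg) 0.1372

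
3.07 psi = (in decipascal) 2.117e+05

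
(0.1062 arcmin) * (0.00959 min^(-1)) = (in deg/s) 2.829e-07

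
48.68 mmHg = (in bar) 0.0649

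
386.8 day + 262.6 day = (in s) 5.611e+07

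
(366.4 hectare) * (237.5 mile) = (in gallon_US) 3.7e+14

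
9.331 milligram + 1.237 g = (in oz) 0.04396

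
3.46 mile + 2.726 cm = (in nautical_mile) 3.007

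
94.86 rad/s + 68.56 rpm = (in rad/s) 102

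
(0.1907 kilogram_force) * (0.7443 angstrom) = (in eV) 8.688e+08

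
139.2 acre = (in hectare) 56.33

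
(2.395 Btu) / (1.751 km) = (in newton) 1.443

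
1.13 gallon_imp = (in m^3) 0.005137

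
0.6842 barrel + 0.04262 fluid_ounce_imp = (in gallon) 28.74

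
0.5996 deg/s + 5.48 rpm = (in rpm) 5.58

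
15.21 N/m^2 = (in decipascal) 152.1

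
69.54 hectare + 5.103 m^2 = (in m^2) 6.954e+05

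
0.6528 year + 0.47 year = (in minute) 5.901e+05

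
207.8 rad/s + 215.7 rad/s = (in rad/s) 423.5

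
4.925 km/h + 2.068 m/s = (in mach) 0.01009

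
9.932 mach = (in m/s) 3382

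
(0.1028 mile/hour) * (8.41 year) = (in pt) 3.455e+10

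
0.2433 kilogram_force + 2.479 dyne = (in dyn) 2.386e+05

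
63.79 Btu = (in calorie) 1.609e+04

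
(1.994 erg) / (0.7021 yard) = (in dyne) 0.03106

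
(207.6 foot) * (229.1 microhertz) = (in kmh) 0.05219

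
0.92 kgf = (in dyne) 9.022e+05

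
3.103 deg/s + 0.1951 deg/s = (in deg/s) 3.298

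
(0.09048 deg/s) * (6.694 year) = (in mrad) 3.334e+08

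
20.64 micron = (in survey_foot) 6.772e-05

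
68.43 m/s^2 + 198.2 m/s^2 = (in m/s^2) 266.6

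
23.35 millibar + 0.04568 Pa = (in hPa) 23.35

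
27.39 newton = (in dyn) 2.739e+06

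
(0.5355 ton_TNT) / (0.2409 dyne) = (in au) 6217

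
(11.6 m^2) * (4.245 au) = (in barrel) 4.633e+13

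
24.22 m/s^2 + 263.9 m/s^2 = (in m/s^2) 288.1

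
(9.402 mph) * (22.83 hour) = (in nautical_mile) 186.5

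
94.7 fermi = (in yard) 1.036e-13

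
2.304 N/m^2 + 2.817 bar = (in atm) 2.78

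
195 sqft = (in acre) 0.004477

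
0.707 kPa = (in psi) 0.1025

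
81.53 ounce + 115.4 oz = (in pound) 12.31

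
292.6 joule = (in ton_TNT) 6.993e-08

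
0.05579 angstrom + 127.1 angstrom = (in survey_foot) 4.172e-08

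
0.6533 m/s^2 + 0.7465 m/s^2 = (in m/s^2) 1.4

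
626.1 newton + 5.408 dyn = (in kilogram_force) 63.84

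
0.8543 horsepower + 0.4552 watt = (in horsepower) 0.8549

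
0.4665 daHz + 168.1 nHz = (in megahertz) 4.665e-06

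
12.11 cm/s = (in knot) 0.2354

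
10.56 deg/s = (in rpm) 1.76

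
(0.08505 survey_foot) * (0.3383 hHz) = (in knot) 1.705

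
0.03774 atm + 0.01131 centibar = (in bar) 0.03835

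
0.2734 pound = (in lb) 0.2734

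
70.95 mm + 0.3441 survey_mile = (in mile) 0.3441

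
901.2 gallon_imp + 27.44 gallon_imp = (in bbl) 26.55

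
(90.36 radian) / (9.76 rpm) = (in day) 0.001023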